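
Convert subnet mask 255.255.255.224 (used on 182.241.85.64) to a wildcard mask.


Subnet mask: 255.255.255.224
Wildcard = 255.255.255.255 - subnet mask
255 - 255 = 0
255 - 255 = 0
255 - 255 = 0
255 - 224 = 31
Wildcard: 0.0.0.31


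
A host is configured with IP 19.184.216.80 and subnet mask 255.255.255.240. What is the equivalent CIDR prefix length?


Binary: 11111111.11111111.11111111.11110000
Count leading 1s
Prefix: /28


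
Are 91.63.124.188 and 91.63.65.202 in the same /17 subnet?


Mask: 255.255.128.0
91.63.124.188 AND mask = 91.63.0.0
91.63.65.202 AND mask = 91.63.0.0
Yes, same subnet (91.63.0.0)


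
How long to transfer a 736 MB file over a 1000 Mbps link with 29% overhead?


Effective throughput = 1000 * (1 - 29/100) = 710 Mbps
File size in Mb = 736 * 8 = 5888 Mb
Time = 5888 / 710
Time = 8.293 seconds


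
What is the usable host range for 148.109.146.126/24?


Network: 148.109.146.0
Broadcast: 148.109.146.255
First usable = network + 1
Last usable = broadcast - 1
Range: 148.109.146.1 to 148.109.146.254


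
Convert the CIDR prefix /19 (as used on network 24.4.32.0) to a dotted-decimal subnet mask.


/19 means 19 network bits, 13 host bits
Binary: 11111111111111111110000000000000
Mask: 255.255.224.0


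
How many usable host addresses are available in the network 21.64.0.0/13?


Host bits = 32 - 13 = 19
Total addresses = 2^19 = 524288
Usable = total - 2 (network and broadcast)
Usable hosts: 524286


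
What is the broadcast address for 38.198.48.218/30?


Network: 38.198.48.216/30
Host bits = 2
Set all host bits to 1:
Broadcast: 38.198.48.219


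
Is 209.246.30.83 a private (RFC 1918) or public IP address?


RFC 1918 private ranges:
  10.0.0.0/8 (10.0.0.0 - 10.255.255.255)
  172.16.0.0/12 (172.16.0.0 - 172.31.255.255)
  192.168.0.0/16 (192.168.0.0 - 192.168.255.255)
Public (not in any RFC 1918 range)


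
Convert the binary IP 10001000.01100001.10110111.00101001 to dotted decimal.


10001000 = 136
01100001 = 97
10110111 = 183
00101001 = 41
IP: 136.97.183.41


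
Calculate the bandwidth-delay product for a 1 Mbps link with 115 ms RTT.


BDP = bandwidth * RTT
= 1 Mbps * 115 ms
= 1 * 1e6 * 115 / 1000 bits
= 115000 bits
= 14375 bytes
= 14.0381 KB
BDP = 115000 bits (14375 bytes)


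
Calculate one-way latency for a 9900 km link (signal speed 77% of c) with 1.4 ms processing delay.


Speed = 0.77 * 3e5 km/s = 231000 km/s
Propagation delay = 9900 / 231000 = 0.0429 s = 42.8571 ms
Processing delay = 1.4 ms
Total one-way latency = 44.2571 ms


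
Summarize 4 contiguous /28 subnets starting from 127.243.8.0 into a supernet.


Original prefix: /28
Number of subnets: 4 = 2^2
New prefix = 28 - 2 = 26
Supernet: 127.243.8.0/26


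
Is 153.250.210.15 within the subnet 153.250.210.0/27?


Subnet network: 153.250.210.0
Test IP AND mask: 153.250.210.0
Yes, 153.250.210.15 is in 153.250.210.0/27


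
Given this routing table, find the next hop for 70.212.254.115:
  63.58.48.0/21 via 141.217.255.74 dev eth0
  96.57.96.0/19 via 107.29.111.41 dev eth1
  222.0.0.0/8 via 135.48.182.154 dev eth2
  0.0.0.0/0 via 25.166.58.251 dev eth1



Longest prefix match for 70.212.254.115:
  /21 63.58.48.0: no
  /19 96.57.96.0: no
  /8 222.0.0.0: no
  /0 0.0.0.0: MATCH
Selected: next-hop 25.166.58.251 via eth1 (matched /0)


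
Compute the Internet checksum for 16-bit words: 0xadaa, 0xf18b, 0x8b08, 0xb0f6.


Sum all words (with carry folding):
+ 0xadaa = 0xadaa
+ 0xf18b = 0x9f36
+ 0x8b08 = 0x2a3f
+ 0xb0f6 = 0xdb35
One's complement: ~0xdb35
Checksum = 0x24ca


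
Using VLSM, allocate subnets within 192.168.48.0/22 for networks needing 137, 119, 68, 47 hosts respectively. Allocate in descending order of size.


137 hosts -> /24 (254 usable): 192.168.48.0/24
119 hosts -> /25 (126 usable): 192.168.49.0/25
68 hosts -> /25 (126 usable): 192.168.49.128/25
47 hosts -> /26 (62 usable): 192.168.50.0/26
Allocation: 192.168.48.0/24 (137 hosts, 254 usable); 192.168.49.0/25 (119 hosts, 126 usable); 192.168.49.128/25 (68 hosts, 126 usable); 192.168.50.0/26 (47 hosts, 62 usable)


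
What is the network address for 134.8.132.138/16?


IP:   10000110.00001000.10000100.10001010
Mask: 11111111.11111111.00000000.00000000
AND operation:
Net:  10000110.00001000.00000000.00000000
Network: 134.8.0.0/16


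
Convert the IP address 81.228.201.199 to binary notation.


81 = 01010001
228 = 11100100
201 = 11001001
199 = 11000111
Binary: 01010001.11100100.11001001.11000111


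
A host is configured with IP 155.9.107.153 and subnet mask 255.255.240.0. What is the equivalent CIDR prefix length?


Binary: 11111111.11111111.11110000.00000000
Count leading 1s
Prefix: /20


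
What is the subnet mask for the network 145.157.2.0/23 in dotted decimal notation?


/23 means 23 network bits, 9 host bits
Binary: 11111111111111111111111000000000
Mask: 255.255.254.0


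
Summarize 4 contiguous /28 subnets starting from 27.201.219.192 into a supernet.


Original prefix: /28
Number of subnets: 4 = 2^2
New prefix = 28 - 2 = 26
Supernet: 27.201.219.192/26


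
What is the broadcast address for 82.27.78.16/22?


Network: 82.27.76.0/22
Host bits = 10
Set all host bits to 1:
Broadcast: 82.27.79.255


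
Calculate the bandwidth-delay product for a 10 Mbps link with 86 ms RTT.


BDP = bandwidth * RTT
= 10 Mbps * 86 ms
= 10 * 1e6 * 86 / 1000 bits
= 860000 bits
= 107500 bytes
= 104.9805 KB
BDP = 860000 bits (107500 bytes)


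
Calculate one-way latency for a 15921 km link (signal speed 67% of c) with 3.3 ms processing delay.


Speed = 0.67 * 3e5 km/s = 201000 km/s
Propagation delay = 15921 / 201000 = 0.0792 s = 79.209 ms
Processing delay = 3.3 ms
Total one-way latency = 82.509 ms


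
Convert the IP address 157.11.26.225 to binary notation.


157 = 10011101
11 = 00001011
26 = 00011010
225 = 11100001
Binary: 10011101.00001011.00011010.11100001


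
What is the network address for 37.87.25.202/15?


IP:   00100101.01010111.00011001.11001010
Mask: 11111111.11111110.00000000.00000000
AND operation:
Net:  00100101.01010110.00000000.00000000
Network: 37.86.0.0/15


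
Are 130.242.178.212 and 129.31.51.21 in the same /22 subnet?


Mask: 255.255.252.0
130.242.178.212 AND mask = 130.242.176.0
129.31.51.21 AND mask = 129.31.48.0
No, different subnets (130.242.176.0 vs 129.31.48.0)


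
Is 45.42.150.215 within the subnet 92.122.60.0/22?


Subnet network: 92.122.60.0
Test IP AND mask: 45.42.148.0
No, 45.42.150.215 is not in 92.122.60.0/22


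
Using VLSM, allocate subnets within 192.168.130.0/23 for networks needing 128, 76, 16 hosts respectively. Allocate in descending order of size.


128 hosts -> /24 (254 usable): 192.168.130.0/24
76 hosts -> /25 (126 usable): 192.168.131.0/25
16 hosts -> /27 (30 usable): 192.168.131.128/27
Allocation: 192.168.130.0/24 (128 hosts, 254 usable); 192.168.131.0/25 (76 hosts, 126 usable); 192.168.131.128/27 (16 hosts, 30 usable)


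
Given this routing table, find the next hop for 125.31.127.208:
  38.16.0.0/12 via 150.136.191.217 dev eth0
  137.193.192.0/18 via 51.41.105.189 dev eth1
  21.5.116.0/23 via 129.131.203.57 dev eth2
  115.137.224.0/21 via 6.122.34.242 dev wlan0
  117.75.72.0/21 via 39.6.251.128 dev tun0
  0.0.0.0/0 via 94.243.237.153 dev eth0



Longest prefix match for 125.31.127.208:
  /12 38.16.0.0: no
  /18 137.193.192.0: no
  /23 21.5.116.0: no
  /21 115.137.224.0: no
  /21 117.75.72.0: no
  /0 0.0.0.0: MATCH
Selected: next-hop 94.243.237.153 via eth0 (matched /0)


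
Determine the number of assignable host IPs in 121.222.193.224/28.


Host bits = 32 - 28 = 4
Total addresses = 2^4 = 16
Usable = total - 2 (network and broadcast)
Usable hosts: 14


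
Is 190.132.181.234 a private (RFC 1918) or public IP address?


RFC 1918 private ranges:
  10.0.0.0/8 (10.0.0.0 - 10.255.255.255)
  172.16.0.0/12 (172.16.0.0 - 172.31.255.255)
  192.168.0.0/16 (192.168.0.0 - 192.168.255.255)
Public (not in any RFC 1918 range)


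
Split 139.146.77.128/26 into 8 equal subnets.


New prefix = 26 + 3 = 29
Each subnet has 8 addresses
  139.146.77.128/29
  139.146.77.136/29
  139.146.77.144/29
  139.146.77.152/29
  139.146.77.160/29
  139.146.77.168/29
  139.146.77.176/29
  139.146.77.184/29
Subnets: 139.146.77.128/29, 139.146.77.136/29, 139.146.77.144/29, 139.146.77.152/29, 139.146.77.160/29, 139.146.77.168/29, 139.146.77.176/29, 139.146.77.184/29


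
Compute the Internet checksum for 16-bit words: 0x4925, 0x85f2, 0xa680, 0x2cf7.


Sum all words (with carry folding):
+ 0x4925 = 0x4925
+ 0x85f2 = 0xcf17
+ 0xa680 = 0x7598
+ 0x2cf7 = 0xa28f
One's complement: ~0xa28f
Checksum = 0x5d70


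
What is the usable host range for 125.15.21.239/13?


Network: 125.8.0.0
Broadcast: 125.15.255.255
First usable = network + 1
Last usable = broadcast - 1
Range: 125.8.0.1 to 125.15.255.254


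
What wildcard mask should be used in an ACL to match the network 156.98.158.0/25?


Subnet mask: 255.255.255.128
Wildcard = 255.255.255.255 - subnet mask
255 - 255 = 0
255 - 255 = 0
255 - 255 = 0
255 - 128 = 127
Wildcard: 0.0.0.127


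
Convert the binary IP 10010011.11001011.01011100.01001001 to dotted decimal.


10010011 = 147
11001011 = 203
01011100 = 92
01001001 = 73
IP: 147.203.92.73


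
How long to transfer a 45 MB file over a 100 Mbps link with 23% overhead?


Effective throughput = 100 * (1 - 23/100) = 77 Mbps
File size in Mb = 45 * 8 = 360 Mb
Time = 360 / 77
Time = 4.6753 seconds


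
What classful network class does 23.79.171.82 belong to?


First octet: 23
Binary: 00010111
0xxxxxxx -> Class A (1-126)
Class A, default mask 255.0.0.0 (/8)


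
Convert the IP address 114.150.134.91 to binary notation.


114 = 01110010
150 = 10010110
134 = 10000110
91 = 01011011
Binary: 01110010.10010110.10000110.01011011


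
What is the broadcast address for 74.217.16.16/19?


Network: 74.217.0.0/19
Host bits = 13
Set all host bits to 1:
Broadcast: 74.217.31.255


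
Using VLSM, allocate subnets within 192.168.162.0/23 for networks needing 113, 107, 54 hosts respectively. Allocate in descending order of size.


113 hosts -> /25 (126 usable): 192.168.162.0/25
107 hosts -> /25 (126 usable): 192.168.162.128/25
54 hosts -> /26 (62 usable): 192.168.163.0/26
Allocation: 192.168.162.0/25 (113 hosts, 126 usable); 192.168.162.128/25 (107 hosts, 126 usable); 192.168.163.0/26 (54 hosts, 62 usable)


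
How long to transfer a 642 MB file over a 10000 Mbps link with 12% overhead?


Effective throughput = 10000 * (1 - 12/100) = 8800 Mbps
File size in Mb = 642 * 8 = 5136 Mb
Time = 5136 / 8800
Time = 0.5836 seconds


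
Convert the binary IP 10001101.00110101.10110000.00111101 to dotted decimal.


10001101 = 141
00110101 = 53
10110000 = 176
00111101 = 61
IP: 141.53.176.61


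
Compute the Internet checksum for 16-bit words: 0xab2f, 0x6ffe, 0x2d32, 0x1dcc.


Sum all words (with carry folding):
+ 0xab2f = 0xab2f
+ 0x6ffe = 0x1b2e
+ 0x2d32 = 0x4860
+ 0x1dcc = 0x662c
One's complement: ~0x662c
Checksum = 0x99d3


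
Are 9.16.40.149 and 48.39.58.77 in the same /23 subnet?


Mask: 255.255.254.0
9.16.40.149 AND mask = 9.16.40.0
48.39.58.77 AND mask = 48.39.58.0
No, different subnets (9.16.40.0 vs 48.39.58.0)


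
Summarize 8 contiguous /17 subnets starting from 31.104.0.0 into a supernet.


Original prefix: /17
Number of subnets: 8 = 2^3
New prefix = 17 - 3 = 14
Supernet: 31.104.0.0/14


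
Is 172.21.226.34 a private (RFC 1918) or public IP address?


RFC 1918 private ranges:
  10.0.0.0/8 (10.0.0.0 - 10.255.255.255)
  172.16.0.0/12 (172.16.0.0 - 172.31.255.255)
  192.168.0.0/16 (192.168.0.0 - 192.168.255.255)
Private (in 172.16.0.0/12)


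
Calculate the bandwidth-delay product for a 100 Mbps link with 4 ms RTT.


BDP = bandwidth * RTT
= 100 Mbps * 4 ms
= 100 * 1e6 * 4 / 1000 bits
= 400000 bits
= 50000 bytes
= 48.8281 KB
BDP = 400000 bits (50000 bytes)


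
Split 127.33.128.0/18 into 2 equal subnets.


New prefix = 18 + 1 = 19
Each subnet has 8192 addresses
  127.33.128.0/19
  127.33.160.0/19
Subnets: 127.33.128.0/19, 127.33.160.0/19


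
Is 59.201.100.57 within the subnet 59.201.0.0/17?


Subnet network: 59.201.0.0
Test IP AND mask: 59.201.0.0
Yes, 59.201.100.57 is in 59.201.0.0/17


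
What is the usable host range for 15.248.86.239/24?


Network: 15.248.86.0
Broadcast: 15.248.86.255
First usable = network + 1
Last usable = broadcast - 1
Range: 15.248.86.1 to 15.248.86.254


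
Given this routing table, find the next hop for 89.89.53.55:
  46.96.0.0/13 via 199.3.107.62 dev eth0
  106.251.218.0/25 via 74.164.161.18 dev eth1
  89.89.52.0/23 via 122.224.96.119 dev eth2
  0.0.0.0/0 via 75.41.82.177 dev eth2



Longest prefix match for 89.89.53.55:
  /13 46.96.0.0: no
  /25 106.251.218.0: no
  /23 89.89.52.0: MATCH
  /0 0.0.0.0: MATCH
Selected: next-hop 122.224.96.119 via eth2 (matched /23)


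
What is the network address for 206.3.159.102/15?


IP:   11001110.00000011.10011111.01100110
Mask: 11111111.11111110.00000000.00000000
AND operation:
Net:  11001110.00000010.00000000.00000000
Network: 206.2.0.0/15


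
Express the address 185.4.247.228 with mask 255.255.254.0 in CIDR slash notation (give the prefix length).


Binary: 11111111.11111111.11111110.00000000
Count leading 1s
Prefix: /23


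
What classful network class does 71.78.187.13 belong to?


First octet: 71
Binary: 01000111
0xxxxxxx -> Class A (1-126)
Class A, default mask 255.0.0.0 (/8)


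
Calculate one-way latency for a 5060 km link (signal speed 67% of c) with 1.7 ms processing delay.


Speed = 0.67 * 3e5 km/s = 201000 km/s
Propagation delay = 5060 / 201000 = 0.0252 s = 25.1741 ms
Processing delay = 1.7 ms
Total one-way latency = 26.8741 ms


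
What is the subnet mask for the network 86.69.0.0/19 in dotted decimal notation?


/19 means 19 network bits, 13 host bits
Binary: 11111111111111111110000000000000
Mask: 255.255.224.0


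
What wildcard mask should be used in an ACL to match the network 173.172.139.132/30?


Subnet mask: 255.255.255.252
Wildcard = 255.255.255.255 - subnet mask
255 - 255 = 0
255 - 255 = 0
255 - 255 = 0
255 - 252 = 3
Wildcard: 0.0.0.3


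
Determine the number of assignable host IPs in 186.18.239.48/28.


Host bits = 32 - 28 = 4
Total addresses = 2^4 = 16
Usable = total - 2 (network and broadcast)
Usable hosts: 14


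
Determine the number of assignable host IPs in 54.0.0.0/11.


Host bits = 32 - 11 = 21
Total addresses = 2^21 = 2097152
Usable = total - 2 (network and broadcast)
Usable hosts: 2097150


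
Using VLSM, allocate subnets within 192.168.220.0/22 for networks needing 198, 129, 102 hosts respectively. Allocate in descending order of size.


198 hosts -> /24 (254 usable): 192.168.220.0/24
129 hosts -> /24 (254 usable): 192.168.221.0/24
102 hosts -> /25 (126 usable): 192.168.222.0/25
Allocation: 192.168.220.0/24 (198 hosts, 254 usable); 192.168.221.0/24 (129 hosts, 254 usable); 192.168.222.0/25 (102 hosts, 126 usable)


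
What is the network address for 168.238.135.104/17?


IP:   10101000.11101110.10000111.01101000
Mask: 11111111.11111111.10000000.00000000
AND operation:
Net:  10101000.11101110.10000000.00000000
Network: 168.238.128.0/17


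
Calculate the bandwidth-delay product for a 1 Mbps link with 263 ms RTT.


BDP = bandwidth * RTT
= 1 Mbps * 263 ms
= 1 * 1e6 * 263 / 1000 bits
= 263000 bits
= 32875 bytes
= 32.1045 KB
BDP = 263000 bits (32875 bytes)


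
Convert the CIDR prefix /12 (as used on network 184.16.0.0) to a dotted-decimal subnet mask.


/12 means 12 network bits, 20 host bits
Binary: 11111111111100000000000000000000
Mask: 255.240.0.0


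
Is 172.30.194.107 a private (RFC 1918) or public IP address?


RFC 1918 private ranges:
  10.0.0.0/8 (10.0.0.0 - 10.255.255.255)
  172.16.0.0/12 (172.16.0.0 - 172.31.255.255)
  192.168.0.0/16 (192.168.0.0 - 192.168.255.255)
Private (in 172.16.0.0/12)


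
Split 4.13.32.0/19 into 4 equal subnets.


New prefix = 19 + 2 = 21
Each subnet has 2048 addresses
  4.13.32.0/21
  4.13.40.0/21
  4.13.48.0/21
  4.13.56.0/21
Subnets: 4.13.32.0/21, 4.13.40.0/21, 4.13.48.0/21, 4.13.56.0/21


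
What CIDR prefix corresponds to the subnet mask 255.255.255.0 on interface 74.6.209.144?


Binary: 11111111.11111111.11111111.00000000
Count leading 1s
Prefix: /24


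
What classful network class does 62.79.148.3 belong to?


First octet: 62
Binary: 00111110
0xxxxxxx -> Class A (1-126)
Class A, default mask 255.0.0.0 (/8)


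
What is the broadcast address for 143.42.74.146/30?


Network: 143.42.74.144/30
Host bits = 2
Set all host bits to 1:
Broadcast: 143.42.74.147


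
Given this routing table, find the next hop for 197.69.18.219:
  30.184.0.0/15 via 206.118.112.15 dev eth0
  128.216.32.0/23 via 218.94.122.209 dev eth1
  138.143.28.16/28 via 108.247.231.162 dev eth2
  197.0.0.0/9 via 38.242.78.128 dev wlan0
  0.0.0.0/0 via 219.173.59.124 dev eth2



Longest prefix match for 197.69.18.219:
  /15 30.184.0.0: no
  /23 128.216.32.0: no
  /28 138.143.28.16: no
  /9 197.0.0.0: MATCH
  /0 0.0.0.0: MATCH
Selected: next-hop 38.242.78.128 via wlan0 (matched /9)


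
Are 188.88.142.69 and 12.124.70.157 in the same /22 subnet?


Mask: 255.255.252.0
188.88.142.69 AND mask = 188.88.140.0
12.124.70.157 AND mask = 12.124.68.0
No, different subnets (188.88.140.0 vs 12.124.68.0)


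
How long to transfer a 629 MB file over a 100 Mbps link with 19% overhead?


Effective throughput = 100 * (1 - 19/100) = 81 Mbps
File size in Mb = 629 * 8 = 5032 Mb
Time = 5032 / 81
Time = 62.1235 seconds


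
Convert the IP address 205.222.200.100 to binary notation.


205 = 11001101
222 = 11011110
200 = 11001000
100 = 01100100
Binary: 11001101.11011110.11001000.01100100


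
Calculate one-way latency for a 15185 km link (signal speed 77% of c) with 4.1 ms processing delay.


Speed = 0.77 * 3e5 km/s = 231000 km/s
Propagation delay = 15185 / 231000 = 0.0657 s = 65.7359 ms
Processing delay = 4.1 ms
Total one-way latency = 69.8359 ms


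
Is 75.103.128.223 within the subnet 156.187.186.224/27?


Subnet network: 156.187.186.224
Test IP AND mask: 75.103.128.192
No, 75.103.128.223 is not in 156.187.186.224/27


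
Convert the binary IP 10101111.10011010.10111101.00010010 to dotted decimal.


10101111 = 175
10011010 = 154
10111101 = 189
00010010 = 18
IP: 175.154.189.18


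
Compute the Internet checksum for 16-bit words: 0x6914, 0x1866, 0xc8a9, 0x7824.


Sum all words (with carry folding):
+ 0x6914 = 0x6914
+ 0x1866 = 0x817a
+ 0xc8a9 = 0x4a24
+ 0x7824 = 0xc248
One's complement: ~0xc248
Checksum = 0x3db7


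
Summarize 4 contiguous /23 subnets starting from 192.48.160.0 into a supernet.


Original prefix: /23
Number of subnets: 4 = 2^2
New prefix = 23 - 2 = 21
Supernet: 192.48.160.0/21


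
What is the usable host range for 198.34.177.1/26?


Network: 198.34.177.0
Broadcast: 198.34.177.63
First usable = network + 1
Last usable = broadcast - 1
Range: 198.34.177.1 to 198.34.177.62


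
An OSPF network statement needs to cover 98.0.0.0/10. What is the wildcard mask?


Subnet mask: 255.192.0.0
Wildcard = 255.255.255.255 - subnet mask
255 - 255 = 0
255 - 192 = 63
255 - 0 = 255
255 - 0 = 255
Wildcard: 0.63.255.255


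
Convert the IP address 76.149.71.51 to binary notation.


76 = 01001100
149 = 10010101
71 = 01000111
51 = 00110011
Binary: 01001100.10010101.01000111.00110011


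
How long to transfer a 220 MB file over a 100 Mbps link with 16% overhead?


Effective throughput = 100 * (1 - 16/100) = 84 Mbps
File size in Mb = 220 * 8 = 1760 Mb
Time = 1760 / 84
Time = 20.9524 seconds


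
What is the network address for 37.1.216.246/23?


IP:   00100101.00000001.11011000.11110110
Mask: 11111111.11111111.11111110.00000000
AND operation:
Net:  00100101.00000001.11011000.00000000
Network: 37.1.216.0/23


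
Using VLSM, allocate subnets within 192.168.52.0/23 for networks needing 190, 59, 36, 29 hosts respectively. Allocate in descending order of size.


190 hosts -> /24 (254 usable): 192.168.52.0/24
59 hosts -> /26 (62 usable): 192.168.53.0/26
36 hosts -> /26 (62 usable): 192.168.53.64/26
29 hosts -> /27 (30 usable): 192.168.53.128/27
Allocation: 192.168.52.0/24 (190 hosts, 254 usable); 192.168.53.0/26 (59 hosts, 62 usable); 192.168.53.64/26 (36 hosts, 62 usable); 192.168.53.128/27 (29 hosts, 30 usable)


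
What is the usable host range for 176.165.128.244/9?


Network: 176.128.0.0
Broadcast: 176.255.255.255
First usable = network + 1
Last usable = broadcast - 1
Range: 176.128.0.1 to 176.255.255.254


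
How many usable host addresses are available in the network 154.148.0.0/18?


Host bits = 32 - 18 = 14
Total addresses = 2^14 = 16384
Usable = total - 2 (network and broadcast)
Usable hosts: 16382


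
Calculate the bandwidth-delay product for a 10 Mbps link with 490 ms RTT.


BDP = bandwidth * RTT
= 10 Mbps * 490 ms
= 10 * 1e6 * 490 / 1000 bits
= 4900000 bits
= 612500 bytes
= 598.1445 KB
BDP = 4900000 bits (612500 bytes)


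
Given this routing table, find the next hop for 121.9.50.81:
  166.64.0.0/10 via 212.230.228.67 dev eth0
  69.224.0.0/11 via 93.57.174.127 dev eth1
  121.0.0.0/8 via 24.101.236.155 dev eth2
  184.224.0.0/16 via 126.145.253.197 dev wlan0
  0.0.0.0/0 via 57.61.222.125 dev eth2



Longest prefix match for 121.9.50.81:
  /10 166.64.0.0: no
  /11 69.224.0.0: no
  /8 121.0.0.0: MATCH
  /16 184.224.0.0: no
  /0 0.0.0.0: MATCH
Selected: next-hop 24.101.236.155 via eth2 (matched /8)


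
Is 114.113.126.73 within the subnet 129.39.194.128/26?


Subnet network: 129.39.194.128
Test IP AND mask: 114.113.126.64
No, 114.113.126.73 is not in 129.39.194.128/26


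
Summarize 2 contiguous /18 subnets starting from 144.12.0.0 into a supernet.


Original prefix: /18
Number of subnets: 2 = 2^1
New prefix = 18 - 1 = 17
Supernet: 144.12.0.0/17


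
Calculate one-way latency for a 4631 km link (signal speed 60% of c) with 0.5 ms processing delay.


Speed = 0.6 * 3e5 km/s = 180000 km/s
Propagation delay = 4631 / 180000 = 0.0257 s = 25.7278 ms
Processing delay = 0.5 ms
Total one-way latency = 26.2278 ms


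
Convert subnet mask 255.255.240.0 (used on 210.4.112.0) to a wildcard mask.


Subnet mask: 255.255.240.0
Wildcard = 255.255.255.255 - subnet mask
255 - 255 = 0
255 - 255 = 0
255 - 240 = 15
255 - 0 = 255
Wildcard: 0.0.15.255


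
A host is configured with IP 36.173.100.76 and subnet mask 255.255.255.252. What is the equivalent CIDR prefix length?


Binary: 11111111.11111111.11111111.11111100
Count leading 1s
Prefix: /30


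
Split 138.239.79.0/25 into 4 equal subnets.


New prefix = 25 + 2 = 27
Each subnet has 32 addresses
  138.239.79.0/27
  138.239.79.32/27
  138.239.79.64/27
  138.239.79.96/27
Subnets: 138.239.79.0/27, 138.239.79.32/27, 138.239.79.64/27, 138.239.79.96/27


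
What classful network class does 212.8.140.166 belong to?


First octet: 212
Binary: 11010100
110xxxxx -> Class C (192-223)
Class C, default mask 255.255.255.0 (/24)


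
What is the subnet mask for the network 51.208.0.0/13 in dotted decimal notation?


/13 means 13 network bits, 19 host bits
Binary: 11111111111110000000000000000000
Mask: 255.248.0.0


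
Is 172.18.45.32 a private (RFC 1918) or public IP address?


RFC 1918 private ranges:
  10.0.0.0/8 (10.0.0.0 - 10.255.255.255)
  172.16.0.0/12 (172.16.0.0 - 172.31.255.255)
  192.168.0.0/16 (192.168.0.0 - 192.168.255.255)
Private (in 172.16.0.0/12)


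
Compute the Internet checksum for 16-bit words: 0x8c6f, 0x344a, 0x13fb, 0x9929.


Sum all words (with carry folding):
+ 0x8c6f = 0x8c6f
+ 0x344a = 0xc0b9
+ 0x13fb = 0xd4b4
+ 0x9929 = 0x6dde
One's complement: ~0x6dde
Checksum = 0x9221


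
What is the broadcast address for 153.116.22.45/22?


Network: 153.116.20.0/22
Host bits = 10
Set all host bits to 1:
Broadcast: 153.116.23.255


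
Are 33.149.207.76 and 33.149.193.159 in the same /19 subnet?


Mask: 255.255.224.0
33.149.207.76 AND mask = 33.149.192.0
33.149.193.159 AND mask = 33.149.192.0
Yes, same subnet (33.149.192.0)


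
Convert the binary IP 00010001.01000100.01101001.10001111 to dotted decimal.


00010001 = 17
01000100 = 68
01101001 = 105
10001111 = 143
IP: 17.68.105.143


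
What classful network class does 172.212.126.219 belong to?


First octet: 172
Binary: 10101100
10xxxxxx -> Class B (128-191)
Class B, default mask 255.255.0.0 (/16)


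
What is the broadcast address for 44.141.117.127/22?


Network: 44.141.116.0/22
Host bits = 10
Set all host bits to 1:
Broadcast: 44.141.119.255


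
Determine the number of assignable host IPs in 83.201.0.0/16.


Host bits = 32 - 16 = 16
Total addresses = 2^16 = 65536
Usable = total - 2 (network and broadcast)
Usable hosts: 65534


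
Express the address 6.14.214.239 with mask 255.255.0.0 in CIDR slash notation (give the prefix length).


Binary: 11111111.11111111.00000000.00000000
Count leading 1s
Prefix: /16


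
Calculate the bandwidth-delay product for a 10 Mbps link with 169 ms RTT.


BDP = bandwidth * RTT
= 10 Mbps * 169 ms
= 10 * 1e6 * 169 / 1000 bits
= 1690000 bits
= 211250 bytes
= 206.2988 KB
BDP = 1690000 bits (211250 bytes)


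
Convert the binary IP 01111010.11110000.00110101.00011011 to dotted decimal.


01111010 = 122
11110000 = 240
00110101 = 53
00011011 = 27
IP: 122.240.53.27


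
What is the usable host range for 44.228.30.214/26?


Network: 44.228.30.192
Broadcast: 44.228.30.255
First usable = network + 1
Last usable = broadcast - 1
Range: 44.228.30.193 to 44.228.30.254


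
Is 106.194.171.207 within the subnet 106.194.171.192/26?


Subnet network: 106.194.171.192
Test IP AND mask: 106.194.171.192
Yes, 106.194.171.207 is in 106.194.171.192/26


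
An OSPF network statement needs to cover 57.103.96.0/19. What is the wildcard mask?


Subnet mask: 255.255.224.0
Wildcard = 255.255.255.255 - subnet mask
255 - 255 = 0
255 - 255 = 0
255 - 224 = 31
255 - 0 = 255
Wildcard: 0.0.31.255


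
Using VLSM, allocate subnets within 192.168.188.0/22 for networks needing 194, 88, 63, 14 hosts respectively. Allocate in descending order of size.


194 hosts -> /24 (254 usable): 192.168.188.0/24
88 hosts -> /25 (126 usable): 192.168.189.0/25
63 hosts -> /25 (126 usable): 192.168.189.128/25
14 hosts -> /28 (14 usable): 192.168.190.0/28
Allocation: 192.168.188.0/24 (194 hosts, 254 usable); 192.168.189.0/25 (88 hosts, 126 usable); 192.168.189.128/25 (63 hosts, 126 usable); 192.168.190.0/28 (14 hosts, 14 usable)


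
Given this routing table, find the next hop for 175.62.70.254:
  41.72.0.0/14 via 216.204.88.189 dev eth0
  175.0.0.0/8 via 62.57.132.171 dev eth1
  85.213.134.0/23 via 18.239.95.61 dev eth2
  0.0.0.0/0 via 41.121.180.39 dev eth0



Longest prefix match for 175.62.70.254:
  /14 41.72.0.0: no
  /8 175.0.0.0: MATCH
  /23 85.213.134.0: no
  /0 0.0.0.0: MATCH
Selected: next-hop 62.57.132.171 via eth1 (matched /8)


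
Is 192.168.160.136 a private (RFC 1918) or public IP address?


RFC 1918 private ranges:
  10.0.0.0/8 (10.0.0.0 - 10.255.255.255)
  172.16.0.0/12 (172.16.0.0 - 172.31.255.255)
  192.168.0.0/16 (192.168.0.0 - 192.168.255.255)
Private (in 192.168.0.0/16)


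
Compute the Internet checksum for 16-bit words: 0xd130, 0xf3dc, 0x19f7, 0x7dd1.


Sum all words (with carry folding):
+ 0xd130 = 0xd130
+ 0xf3dc = 0xc50d
+ 0x19f7 = 0xdf04
+ 0x7dd1 = 0x5cd6
One's complement: ~0x5cd6
Checksum = 0xa329


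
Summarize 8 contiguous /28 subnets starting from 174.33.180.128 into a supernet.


Original prefix: /28
Number of subnets: 8 = 2^3
New prefix = 28 - 3 = 25
Supernet: 174.33.180.128/25


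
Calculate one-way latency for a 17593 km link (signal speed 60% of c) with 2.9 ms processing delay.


Speed = 0.6 * 3e5 km/s = 180000 km/s
Propagation delay = 17593 / 180000 = 0.0977 s = 97.7389 ms
Processing delay = 2.9 ms
Total one-way latency = 100.6389 ms


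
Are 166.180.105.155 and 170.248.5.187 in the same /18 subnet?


Mask: 255.255.192.0
166.180.105.155 AND mask = 166.180.64.0
170.248.5.187 AND mask = 170.248.0.0
No, different subnets (166.180.64.0 vs 170.248.0.0)


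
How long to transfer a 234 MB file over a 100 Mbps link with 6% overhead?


Effective throughput = 100 * (1 - 6/100) = 94 Mbps
File size in Mb = 234 * 8 = 1872 Mb
Time = 1872 / 94
Time = 19.9149 seconds


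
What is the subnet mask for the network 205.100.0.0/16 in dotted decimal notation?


/16 means 16 network bits, 16 host bits
Binary: 11111111111111110000000000000000
Mask: 255.255.0.0


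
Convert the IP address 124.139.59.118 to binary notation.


124 = 01111100
139 = 10001011
59 = 00111011
118 = 01110110
Binary: 01111100.10001011.00111011.01110110


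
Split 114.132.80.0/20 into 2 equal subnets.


New prefix = 20 + 1 = 21
Each subnet has 2048 addresses
  114.132.80.0/21
  114.132.88.0/21
Subnets: 114.132.80.0/21, 114.132.88.0/21


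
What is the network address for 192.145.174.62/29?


IP:   11000000.10010001.10101110.00111110
Mask: 11111111.11111111.11111111.11111000
AND operation:
Net:  11000000.10010001.10101110.00111000
Network: 192.145.174.56/29


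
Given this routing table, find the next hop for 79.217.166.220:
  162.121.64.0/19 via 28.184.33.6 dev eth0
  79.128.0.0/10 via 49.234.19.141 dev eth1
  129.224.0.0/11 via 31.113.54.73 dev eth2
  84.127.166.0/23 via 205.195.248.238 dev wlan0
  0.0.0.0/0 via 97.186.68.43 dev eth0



Longest prefix match for 79.217.166.220:
  /19 162.121.64.0: no
  /10 79.128.0.0: no
  /11 129.224.0.0: no
  /23 84.127.166.0: no
  /0 0.0.0.0: MATCH
Selected: next-hop 97.186.68.43 via eth0 (matched /0)


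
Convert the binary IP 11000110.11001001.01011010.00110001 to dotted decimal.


11000110 = 198
11001001 = 201
01011010 = 90
00110001 = 49
IP: 198.201.90.49


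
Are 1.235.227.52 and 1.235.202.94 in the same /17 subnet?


Mask: 255.255.128.0
1.235.227.52 AND mask = 1.235.128.0
1.235.202.94 AND mask = 1.235.128.0
Yes, same subnet (1.235.128.0)


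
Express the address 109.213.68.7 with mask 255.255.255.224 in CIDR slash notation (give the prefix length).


Binary: 11111111.11111111.11111111.11100000
Count leading 1s
Prefix: /27


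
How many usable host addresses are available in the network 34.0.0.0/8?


Host bits = 32 - 8 = 24
Total addresses = 2^24 = 16777216
Usable = total - 2 (network and broadcast)
Usable hosts: 16777214


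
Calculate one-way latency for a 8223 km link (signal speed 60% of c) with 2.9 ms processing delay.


Speed = 0.6 * 3e5 km/s = 180000 km/s
Propagation delay = 8223 / 180000 = 0.0457 s = 45.6833 ms
Processing delay = 2.9 ms
Total one-way latency = 48.5833 ms


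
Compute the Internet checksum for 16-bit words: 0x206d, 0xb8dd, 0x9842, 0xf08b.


Sum all words (with carry folding):
+ 0x206d = 0x206d
+ 0xb8dd = 0xd94a
+ 0x9842 = 0x718d
+ 0xf08b = 0x6219
One's complement: ~0x6219
Checksum = 0x9de6


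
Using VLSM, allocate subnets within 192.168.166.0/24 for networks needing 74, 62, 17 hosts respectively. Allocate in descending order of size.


74 hosts -> /25 (126 usable): 192.168.166.0/25
62 hosts -> /26 (62 usable): 192.168.166.128/26
17 hosts -> /27 (30 usable): 192.168.166.192/27
Allocation: 192.168.166.0/25 (74 hosts, 126 usable); 192.168.166.128/26 (62 hosts, 62 usable); 192.168.166.192/27 (17 hosts, 30 usable)


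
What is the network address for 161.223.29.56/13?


IP:   10100001.11011111.00011101.00111000
Mask: 11111111.11111000.00000000.00000000
AND operation:
Net:  10100001.11011000.00000000.00000000
Network: 161.216.0.0/13


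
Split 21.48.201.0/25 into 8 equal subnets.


New prefix = 25 + 3 = 28
Each subnet has 16 addresses
  21.48.201.0/28
  21.48.201.16/28
  21.48.201.32/28
  21.48.201.48/28
  21.48.201.64/28
  21.48.201.80/28
  21.48.201.96/28
  21.48.201.112/28
Subnets: 21.48.201.0/28, 21.48.201.16/28, 21.48.201.32/28, 21.48.201.48/28, 21.48.201.64/28, 21.48.201.80/28, 21.48.201.96/28, 21.48.201.112/28


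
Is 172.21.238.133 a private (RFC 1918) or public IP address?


RFC 1918 private ranges:
  10.0.0.0/8 (10.0.0.0 - 10.255.255.255)
  172.16.0.0/12 (172.16.0.0 - 172.31.255.255)
  192.168.0.0/16 (192.168.0.0 - 192.168.255.255)
Private (in 172.16.0.0/12)


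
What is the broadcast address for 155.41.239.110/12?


Network: 155.32.0.0/12
Host bits = 20
Set all host bits to 1:
Broadcast: 155.47.255.255


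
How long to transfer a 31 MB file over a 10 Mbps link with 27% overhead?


Effective throughput = 10 * (1 - 27/100) = 7.3 Mbps
File size in Mb = 31 * 8 = 248 Mb
Time = 248 / 7.3
Time = 33.9726 seconds


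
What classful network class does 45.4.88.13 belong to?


First octet: 45
Binary: 00101101
0xxxxxxx -> Class A (1-126)
Class A, default mask 255.0.0.0 (/8)


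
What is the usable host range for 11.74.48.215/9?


Network: 11.0.0.0
Broadcast: 11.127.255.255
First usable = network + 1
Last usable = broadcast - 1
Range: 11.0.0.1 to 11.127.255.254


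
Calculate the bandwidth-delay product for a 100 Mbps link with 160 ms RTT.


BDP = bandwidth * RTT
= 100 Mbps * 160 ms
= 100 * 1e6 * 160 / 1000 bits
= 16000000 bits
= 2000000 bytes
= 1953.125 KB
BDP = 16000000 bits (2000000 bytes)


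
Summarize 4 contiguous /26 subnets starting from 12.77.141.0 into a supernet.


Original prefix: /26
Number of subnets: 4 = 2^2
New prefix = 26 - 2 = 24
Supernet: 12.77.141.0/24


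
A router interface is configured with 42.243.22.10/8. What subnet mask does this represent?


/8 means 8 network bits, 24 host bits
Binary: 11111111000000000000000000000000
Mask: 255.0.0.0


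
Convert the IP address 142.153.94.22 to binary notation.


142 = 10001110
153 = 10011001
94 = 01011110
22 = 00010110
Binary: 10001110.10011001.01011110.00010110


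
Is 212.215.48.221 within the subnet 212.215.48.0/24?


Subnet network: 212.215.48.0
Test IP AND mask: 212.215.48.0
Yes, 212.215.48.221 is in 212.215.48.0/24


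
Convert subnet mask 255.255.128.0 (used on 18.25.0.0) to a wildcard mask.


Subnet mask: 255.255.128.0
Wildcard = 255.255.255.255 - subnet mask
255 - 255 = 0
255 - 255 = 0
255 - 128 = 127
255 - 0 = 255
Wildcard: 0.0.127.255


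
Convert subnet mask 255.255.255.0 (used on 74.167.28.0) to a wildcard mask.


Subnet mask: 255.255.255.0
Wildcard = 255.255.255.255 - subnet mask
255 - 255 = 0
255 - 255 = 0
255 - 255 = 0
255 - 0 = 255
Wildcard: 0.0.0.255


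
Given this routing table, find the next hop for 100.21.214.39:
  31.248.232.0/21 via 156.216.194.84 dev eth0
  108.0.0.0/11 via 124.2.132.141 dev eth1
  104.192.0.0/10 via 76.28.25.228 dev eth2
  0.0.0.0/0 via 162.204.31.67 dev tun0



Longest prefix match for 100.21.214.39:
  /21 31.248.232.0: no
  /11 108.0.0.0: no
  /10 104.192.0.0: no
  /0 0.0.0.0: MATCH
Selected: next-hop 162.204.31.67 via tun0 (matched /0)


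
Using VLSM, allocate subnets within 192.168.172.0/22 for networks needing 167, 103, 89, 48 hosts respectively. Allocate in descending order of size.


167 hosts -> /24 (254 usable): 192.168.172.0/24
103 hosts -> /25 (126 usable): 192.168.173.0/25
89 hosts -> /25 (126 usable): 192.168.173.128/25
48 hosts -> /26 (62 usable): 192.168.174.0/26
Allocation: 192.168.172.0/24 (167 hosts, 254 usable); 192.168.173.0/25 (103 hosts, 126 usable); 192.168.173.128/25 (89 hosts, 126 usable); 192.168.174.0/26 (48 hosts, 62 usable)


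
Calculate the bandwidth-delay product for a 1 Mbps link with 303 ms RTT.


BDP = bandwidth * RTT
= 1 Mbps * 303 ms
= 1 * 1e6 * 303 / 1000 bits
= 303000 bits
= 37875 bytes
= 36.9873 KB
BDP = 303000 bits (37875 bytes)


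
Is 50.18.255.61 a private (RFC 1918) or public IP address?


RFC 1918 private ranges:
  10.0.0.0/8 (10.0.0.0 - 10.255.255.255)
  172.16.0.0/12 (172.16.0.0 - 172.31.255.255)
  192.168.0.0/16 (192.168.0.0 - 192.168.255.255)
Public (not in any RFC 1918 range)


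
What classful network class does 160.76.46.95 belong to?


First octet: 160
Binary: 10100000
10xxxxxx -> Class B (128-191)
Class B, default mask 255.255.0.0 (/16)


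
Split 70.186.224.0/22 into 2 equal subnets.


New prefix = 22 + 1 = 23
Each subnet has 512 addresses
  70.186.224.0/23
  70.186.226.0/23
Subnets: 70.186.224.0/23, 70.186.226.0/23


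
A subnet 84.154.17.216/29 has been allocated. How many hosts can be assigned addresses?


Host bits = 32 - 29 = 3
Total addresses = 2^3 = 8
Usable = total - 2 (network and broadcast)
Usable hosts: 6


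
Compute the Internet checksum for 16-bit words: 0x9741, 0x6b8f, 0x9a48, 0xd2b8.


Sum all words (with carry folding):
+ 0x9741 = 0x9741
+ 0x6b8f = 0x02d1
+ 0x9a48 = 0x9d19
+ 0xd2b8 = 0x6fd2
One's complement: ~0x6fd2
Checksum = 0x902d


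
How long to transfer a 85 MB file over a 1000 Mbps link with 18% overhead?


Effective throughput = 1000 * (1 - 18/100) = 820.0 Mbps
File size in Mb = 85 * 8 = 680 Mb
Time = 680 / 820.0
Time = 0.8293 seconds


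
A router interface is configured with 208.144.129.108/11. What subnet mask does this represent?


/11 means 11 network bits, 21 host bits
Binary: 11111111111000000000000000000000
Mask: 255.224.0.0


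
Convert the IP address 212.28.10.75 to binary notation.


212 = 11010100
28 = 00011100
10 = 00001010
75 = 01001011
Binary: 11010100.00011100.00001010.01001011


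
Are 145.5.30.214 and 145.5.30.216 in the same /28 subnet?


Mask: 255.255.255.240
145.5.30.214 AND mask = 145.5.30.208
145.5.30.216 AND mask = 145.5.30.208
Yes, same subnet (145.5.30.208)


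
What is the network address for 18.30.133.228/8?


IP:   00010010.00011110.10000101.11100100
Mask: 11111111.00000000.00000000.00000000
AND operation:
Net:  00010010.00000000.00000000.00000000
Network: 18.0.0.0/8


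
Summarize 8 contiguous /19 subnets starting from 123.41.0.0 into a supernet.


Original prefix: /19
Number of subnets: 8 = 2^3
New prefix = 19 - 3 = 16
Supernet: 123.41.0.0/16


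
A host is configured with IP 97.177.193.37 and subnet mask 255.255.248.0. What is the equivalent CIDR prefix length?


Binary: 11111111.11111111.11111000.00000000
Count leading 1s
Prefix: /21


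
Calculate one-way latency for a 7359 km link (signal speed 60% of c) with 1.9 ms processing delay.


Speed = 0.6 * 3e5 km/s = 180000 km/s
Propagation delay = 7359 / 180000 = 0.0409 s = 40.8833 ms
Processing delay = 1.9 ms
Total one-way latency = 42.7833 ms


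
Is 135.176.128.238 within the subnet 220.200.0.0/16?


Subnet network: 220.200.0.0
Test IP AND mask: 135.176.0.0
No, 135.176.128.238 is not in 220.200.0.0/16


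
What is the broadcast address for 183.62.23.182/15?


Network: 183.62.0.0/15
Host bits = 17
Set all host bits to 1:
Broadcast: 183.63.255.255


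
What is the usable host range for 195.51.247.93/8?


Network: 195.0.0.0
Broadcast: 195.255.255.255
First usable = network + 1
Last usable = broadcast - 1
Range: 195.0.0.1 to 195.255.255.254


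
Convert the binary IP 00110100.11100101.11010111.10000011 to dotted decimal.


00110100 = 52
11100101 = 229
11010111 = 215
10000011 = 131
IP: 52.229.215.131


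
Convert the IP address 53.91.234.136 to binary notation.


53 = 00110101
91 = 01011011
234 = 11101010
136 = 10001000
Binary: 00110101.01011011.11101010.10001000


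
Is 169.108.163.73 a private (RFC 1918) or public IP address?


RFC 1918 private ranges:
  10.0.0.0/8 (10.0.0.0 - 10.255.255.255)
  172.16.0.0/12 (172.16.0.0 - 172.31.255.255)
  192.168.0.0/16 (192.168.0.0 - 192.168.255.255)
Public (not in any RFC 1918 range)


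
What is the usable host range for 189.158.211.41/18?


Network: 189.158.192.0
Broadcast: 189.158.255.255
First usable = network + 1
Last usable = broadcast - 1
Range: 189.158.192.1 to 189.158.255.254
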